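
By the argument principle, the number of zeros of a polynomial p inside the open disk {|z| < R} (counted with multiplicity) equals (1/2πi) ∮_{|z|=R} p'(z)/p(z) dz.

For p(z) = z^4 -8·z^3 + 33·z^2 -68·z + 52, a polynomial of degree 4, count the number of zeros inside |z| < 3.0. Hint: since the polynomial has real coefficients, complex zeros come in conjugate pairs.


The zeros of p are: (2 + 3i), (2 - 3i), 2, 2.
Their magnitudes are: 3.606, 3.606, 2, 2.
Zeros with |z| < R = 3.0: 2, 2.
Count = 2.
By the argument principle, (1/2πi) ∮_{|z|=R} p'(z)/p(z) dz equals exactly this count.

Number of zeros inside |z| < 3.0: 2.


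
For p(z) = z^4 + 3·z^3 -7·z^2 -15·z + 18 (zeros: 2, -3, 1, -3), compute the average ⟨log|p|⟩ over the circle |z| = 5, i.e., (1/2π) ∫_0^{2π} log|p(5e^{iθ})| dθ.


Zeros: -3, -3, 1, 2; r = 5.
Inside |z| < r: -3, -3, 1, 2. Outside (|z| ≥ r): ∅.
p(0) = 18, so log|p(0)| = log(18) = 2.8904.
Apply Jensen: I(r) = log|p(0)| + Σ_k log(r/|z_k|), summed over zeros inside |z| < r.
  log(r/|z_k|) for z_k = 2: log(5/2) = 0.9163
  log(r/|z_k|) for z_k = -3: log(5/3) = 0.5108
  log(r/|z_k|) for z_k = 1: log(5/1) = 1.6094
  log(r/|z_k|) for z_k = -3: log(5/3) = 0.5108
Sum over inside zeros: 3.5474.
I(r) = log|p(0)| + (inside sum) = 2.8904 + 3.5474 = 6.4378.
Closed form (all zeros inside, monic): I(r) = n·log(r) = 4·log(5) = 6.4378. ✓

I(r) ≈ 6.4378.


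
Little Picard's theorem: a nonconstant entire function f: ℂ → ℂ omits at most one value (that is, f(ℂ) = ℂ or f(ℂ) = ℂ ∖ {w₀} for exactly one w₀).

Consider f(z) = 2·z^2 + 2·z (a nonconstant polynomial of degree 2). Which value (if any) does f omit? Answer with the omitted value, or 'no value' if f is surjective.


Little Picard bounds the complement of f(ℂ) to at most one point.
For every w ∈ ℂ, the equation p(z) − w = 0 is a nonconstant polynomial in z and hence has at least one root by the fundamental theorem of algebra. So p is surjective onto ℂ, omitting no value.

Omitted value: no value.


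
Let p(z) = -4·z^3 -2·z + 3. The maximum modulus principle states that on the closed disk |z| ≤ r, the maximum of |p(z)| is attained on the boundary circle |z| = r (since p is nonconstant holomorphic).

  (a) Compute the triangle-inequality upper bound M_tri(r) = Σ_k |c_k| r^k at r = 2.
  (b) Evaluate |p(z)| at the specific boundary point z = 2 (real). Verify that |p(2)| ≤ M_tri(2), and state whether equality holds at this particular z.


Coefficients: c_0 = 3, c_1 = -2, c_2 = 0, c_3 = -4. Radius r = 2.
Part (a). Triangle bound: M_tri(r) = Σ_k |c_k| r^k
  = |3|·2^0 + |-2|·2^1 + |0|·2^2 + |-4|·2^3
  = 3 + 4 + 0 + 32 = 39.
This bounds M(r) := max_{|z|=r} |p(z)| from above; equality holds iff all terms c_k z^k can be made to align in phase at a single z on |z|=r.
Part (b). At z = 2 (real, on the circle |z| = r):
  p(2) = (3)·2^0 + (-2)·2^1 + (0)·2^2 + (-4)·2^3 = -33.
  |p(2)| = 33.
Check: |p(2)| = 33 ≤ 39 = M_tri(2). ✓ Equality does not hold at z = 2 (the coefficients have mixed signs, so the terms do not all align in phase there).

M_tri(2) = 39; |p(2)| = 33; equality at z=2: no.


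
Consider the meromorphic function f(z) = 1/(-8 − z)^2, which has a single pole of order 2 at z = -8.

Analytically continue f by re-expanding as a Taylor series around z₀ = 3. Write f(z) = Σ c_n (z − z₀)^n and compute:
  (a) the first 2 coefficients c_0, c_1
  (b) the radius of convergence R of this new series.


Let w = z − z₀, so z = z₀ + w.
Then -8 − z = -8 − (z₀ + w) = (-8 − z₀) − w = -11 − w.
f(z) = 1/(-11 − w)^2 = (1/(-11)^2) · (1 − w/(-11))^{−2}.
By the binomial series (1−u)^{−2} = Σ_{n≥0} C(n+1, 1) u^n for |u|<1, with u = w/(-11):
  c_n = C(n+1, 1) / (-11)^(n+2).
  c_0 = 1/(-11)^2 = 1/121.
  c_1 = 2/(-11)^3 = -2/1331.
The series is valid for |w/d| < 1, i.e. |z − z₀| < |d|.
Radius of convergence: R = |-8 − z₀| = |-11| = 11 (distance from z₀ to the singularity z = -8).

c_0 = 1/121, c_1 = -2/1331; R = 11.


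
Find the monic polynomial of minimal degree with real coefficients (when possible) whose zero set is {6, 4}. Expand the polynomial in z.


The polynomial is p(z) = ∏_{α ∈ S} (z − α), where S = {6, 4}.
Expanding the product yields: p(z) = z^2 -10·z + 24.
The resulting polynomial has degree 2 and real coefficients as required.

p(z) = z^2 -10·z + 24.


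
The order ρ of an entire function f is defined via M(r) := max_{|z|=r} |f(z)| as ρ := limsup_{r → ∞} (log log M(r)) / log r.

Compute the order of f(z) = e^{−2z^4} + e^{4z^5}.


Each summand is entire of order 4 and 5 respectively (as in the single-exponential case). The order of a sum is at most the max of the orders, so ρ ≤ 5. For the lower bound: on |z|=r choose arg z so that 4z^5 is real positive; then |e^{4z^5}| = e^{4r^5} while |e^{-2z^4}| ≤ e^{2r^4} = o(e^{4r^5}). So |f| ≥ e^{4r^5}(1 − o(1)) and ρ ≥ 5. Hence ρ = max(4, 5) = 5.
Therefore ρ = 5.

Order ρ = 5.


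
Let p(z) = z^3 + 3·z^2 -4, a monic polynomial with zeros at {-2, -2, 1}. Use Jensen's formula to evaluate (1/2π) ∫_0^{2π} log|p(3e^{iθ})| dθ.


Zeros: -2, -2, 1; r = 3.
Inside |z| < r: -2, -2, 1. Outside (|z| ≥ r): ∅.
p(0) = -4, so log|p(0)| = log(4) = 1.3863.
Apply Jensen: I(r) = log|p(0)| + Σ_k log(r/|z_k|), summed over zeros inside |z| < r.
  log(r/|z_k|) for z_k = -2: log(3/2) = 0.4055
  log(r/|z_k|) for z_k = -2: log(3/2) = 0.4055
  log(r/|z_k|) for z_k = 1: log(3/1) = 1.0986
Sum over inside zeros: 1.9095.
I(r) = log|p(0)| + (inside sum) = 1.3863 + 1.9095 = 3.2958.
Closed form (all zeros inside, monic): I(r) = n·log(r) = 3·log(3) = 3.2958. ✓

I(r) ≈ 3.2958.


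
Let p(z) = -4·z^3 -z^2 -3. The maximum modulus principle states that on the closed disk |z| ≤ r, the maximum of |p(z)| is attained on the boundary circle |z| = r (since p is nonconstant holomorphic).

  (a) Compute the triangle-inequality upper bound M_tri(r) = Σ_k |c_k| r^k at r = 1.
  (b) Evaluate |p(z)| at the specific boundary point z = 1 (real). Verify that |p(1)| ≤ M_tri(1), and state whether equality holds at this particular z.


Coefficients: c_0 = -3, c_1 = 0, c_2 = -1, c_3 = -4. Radius r = 1.
Part (a). Triangle bound: M_tri(r) = Σ_k |c_k| r^k
  = |-3|·1^0 + |0|·1^1 + |-1|·1^2 + |-4|·1^3
  = 3 + 0 + 1 + 4 = 8.
This bounds M(r) := max_{|z|=r} |p(z)| from above; equality holds iff all terms c_k z^k can be made to align in phase at a single z on |z|=r.
Part (b). At z = 1 (real, on the circle |z| = r):
  p(1) = (-3)·1^0 + (0)·1^1 + (-1)·1^2 + (-4)·1^3 = -8.
  |p(1)| = 8.
Since all nonzero coefficients share the same sign, |p(1)| = 8 = M_tri(1); the triangle bound is attained at z = 1, so in fact M(r) = 8.

M_tri(1) = 8; |p(1)| = 8; equality at z=1: yes.


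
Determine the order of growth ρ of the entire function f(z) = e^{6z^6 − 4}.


|e^{6z^6 − 4}| = e^{Re(6·z^6) + -4} ≤ e^{6|z|^6 + -4} = e^{6r^6 + -4} on |z| = r, so ρ ≤ 6. Choosing z on |z|=r so that 6·z^6 is real positive (always possible by picking arg z appropriately) gives |f(z)| = e^{6r^6 + -4}, matching the bound. The additive constant -4 does not affect log log M(r) ~ 6·log r. Hence ρ = 6.
Therefore ρ = 6.

Order ρ = 6.


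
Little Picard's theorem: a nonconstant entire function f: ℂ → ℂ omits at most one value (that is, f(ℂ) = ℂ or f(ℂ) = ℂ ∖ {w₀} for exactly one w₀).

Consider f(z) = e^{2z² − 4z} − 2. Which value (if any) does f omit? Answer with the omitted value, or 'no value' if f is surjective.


Little Picard bounds the complement of f(ℂ) to at most one point.
The exponent g(z) = 2z² − 4z is a nonconstant polynomial, hence surjective onto ℂ. So e^{g(z)} takes every value in {e^w : w ∈ ℂ} = ℂ ∖ {0}. Adding -2 shifts the range to ℂ ∖ {-2}. f omits exactly -2.

Omitted value: -2.


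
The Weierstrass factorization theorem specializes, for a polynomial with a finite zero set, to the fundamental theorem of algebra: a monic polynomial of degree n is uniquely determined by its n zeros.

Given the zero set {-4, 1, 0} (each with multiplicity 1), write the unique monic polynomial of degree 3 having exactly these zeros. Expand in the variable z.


The polynomial is p(z) = ∏_{α ∈ S} (z − α), where S = {-4, 1, 0}.
Expanding the product yields: p(z) = z^3 + 3·z^2 -4·z.
The resulting polynomial has degree 3 and real coefficients as required.

p(z) = z^3 + 3·z^2 -4·z.


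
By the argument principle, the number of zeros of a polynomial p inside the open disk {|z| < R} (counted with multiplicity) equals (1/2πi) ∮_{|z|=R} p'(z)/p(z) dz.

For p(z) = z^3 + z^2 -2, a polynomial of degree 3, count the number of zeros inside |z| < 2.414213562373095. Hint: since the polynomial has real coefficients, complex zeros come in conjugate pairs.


The zeros of p are: (-1 + 1i), (-1 - 1i), 1.
Their magnitudes are: 1.414, 1.414, 1.
Zeros with |z| < R = 2.414213562373095: (-1 + 1i), (-1 - 1i), 1.
Count = 3.
By the argument principle, (1/2πi) ∮_{|z|=R} p'(z)/p(z) dz equals exactly this count.

Number of zeros inside |z| < 2.414213562373095: 3.


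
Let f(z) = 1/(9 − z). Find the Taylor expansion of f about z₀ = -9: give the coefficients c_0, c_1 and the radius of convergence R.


Let w = z − z₀, so z = z₀ + w.
Then 9 − z = 9 − (z₀ + w) = (9 − z₀) − w = 18 − w.
f(z) = 1/(18 − w) = (1/(18)) · 1/(1 − w/(18)) = Σ_{n≥0} w^n / (18)^(n+1).
So c_n = 1/(18)^(n+1):
  c_0 = 1/(18)^1 = 1/18.
  c_1 = 1/(18)^2 = 1/324.
The series is valid for |w/d| < 1, i.e. |z − z₀| < |d|.
Radius of convergence: R = |9 − z₀| = |18| = 18 (distance from z₀ to the singularity z = 9).

c_0 = 1/18, c_1 = 1/324; R = 18.


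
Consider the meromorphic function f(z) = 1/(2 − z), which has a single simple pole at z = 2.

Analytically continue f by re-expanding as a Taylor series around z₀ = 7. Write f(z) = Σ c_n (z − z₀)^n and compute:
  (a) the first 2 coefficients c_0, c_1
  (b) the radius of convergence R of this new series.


Let w = z − z₀, so z = z₀ + w.
Then 2 − z = 2 − (z₀ + w) = (2 − z₀) − w = -5 − w.
f(z) = 1/(-5 − w) = (1/(-5)) · 1/(1 − w/(-5)) = Σ_{n≥0} w^n / (-5)^(n+1).
So c_n = 1/(-5)^(n+1):
  c_0 = 1/(-5)^1 = -1/5.
  c_1 = 1/(-5)^2 = 1/25.
The series is valid for |w/d| < 1, i.e. |z − z₀| < |d|.
Radius of convergence: R = |2 − z₀| = |-5| = 5 (distance from z₀ to the singularity z = 2).

c_0 = -1/5, c_1 = 1/25; R = 5.


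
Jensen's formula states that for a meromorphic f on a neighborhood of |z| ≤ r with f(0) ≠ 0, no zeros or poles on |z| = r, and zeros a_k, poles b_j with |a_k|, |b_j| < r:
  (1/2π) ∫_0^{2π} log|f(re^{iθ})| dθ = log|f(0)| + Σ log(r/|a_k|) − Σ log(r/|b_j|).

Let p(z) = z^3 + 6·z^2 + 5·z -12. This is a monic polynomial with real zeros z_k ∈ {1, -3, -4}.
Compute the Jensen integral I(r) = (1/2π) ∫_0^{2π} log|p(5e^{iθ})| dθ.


Zeros: -4, -3, 1; r = 5.
Inside |z| < r: -4, -3, 1. Outside (|z| ≥ r): ∅.
p(0) = -12, so log|p(0)| = log(12) = 2.4849.
Apply Jensen: I(r) = log|p(0)| + Σ_k log(r/|z_k|), summed over zeros inside |z| < r.
  log(r/|z_k|) for z_k = 1: log(5/1) = 1.6094
  log(r/|z_k|) for z_k = -3: log(5/3) = 0.5108
  log(r/|z_k|) for z_k = -4: log(5/4) = 0.2231
Sum over inside zeros: 2.3434.
I(r) = log|p(0)| + (inside sum) = 2.4849 + 2.3434 = 4.8283.
Closed form (all zeros inside, monic): I(r) = n·log(r) = 3·log(5) = 4.8283. ✓

I(r) ≈ 4.8283.


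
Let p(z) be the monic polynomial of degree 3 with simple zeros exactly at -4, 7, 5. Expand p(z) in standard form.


The polynomial is p(z) = ∏_{α ∈ S} (z − α), where S = {-4, 7, 5}.
Expanding the product yields: p(z) = z^3 -8·z^2 -13·z + 140.
The resulting polynomial has degree 3 and real coefficients as required.

p(z) = z^3 -8·z^2 -13·z + 140.


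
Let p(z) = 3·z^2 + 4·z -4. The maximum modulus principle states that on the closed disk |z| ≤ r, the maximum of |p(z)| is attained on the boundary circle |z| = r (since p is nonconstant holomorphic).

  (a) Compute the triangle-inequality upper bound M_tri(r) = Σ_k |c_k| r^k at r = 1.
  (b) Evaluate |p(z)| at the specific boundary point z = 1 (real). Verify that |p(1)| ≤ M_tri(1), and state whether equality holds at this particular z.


Coefficients: c_0 = -4, c_1 = 4, c_2 = 3. Radius r = 1.
Part (a). Triangle bound: M_tri(r) = Σ_k |c_k| r^k
  = |-4|·1^0 + |4|·1^1 + |3|·1^2
  = 4 + 4 + 3 = 11.
This bounds M(r) := max_{|z|=r} |p(z)| from above; equality holds iff all terms c_k z^k can be made to align in phase at a single z on |z|=r.
Part (b). At z = 1 (real, on the circle |z| = r):
  p(1) = (-4)·1^0 + (4)·1^1 + (3)·1^2 = 3.
  |p(1)| = 3.
Check: |p(1)| = 3 ≤ 11 = M_tri(1). ✓ Equality does not hold at z = 1 (the coefficients have mixed signs, so the terms do not all align in phase there).

M_tri(1) = 11; |p(1)| = 3; equality at z=1: no.


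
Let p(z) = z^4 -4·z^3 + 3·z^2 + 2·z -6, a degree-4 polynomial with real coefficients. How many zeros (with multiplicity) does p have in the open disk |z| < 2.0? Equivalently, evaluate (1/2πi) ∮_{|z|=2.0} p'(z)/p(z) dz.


The zeros of p are: -1, 3, (1 + 1i), (1 - 1i).
Their magnitudes are: 1, 3, 1.414, 1.414.
Zeros with |z| < R = 2.0: -1, (1 + 1i), (1 - 1i).
Count = 3.
By the argument principle, (1/2πi) ∮_{|z|=R} p'(z)/p(z) dz equals exactly this count.

Number of zeros inside |z| < 2.0: 3.


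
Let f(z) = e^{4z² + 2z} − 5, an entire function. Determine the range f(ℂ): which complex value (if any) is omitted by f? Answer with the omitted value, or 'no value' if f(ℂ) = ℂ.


Little Picard bounds the complement of f(ℂ) to at most one point.
The exponent g(z) = 4z² + 2z is a nonconstant polynomial, hence surjective onto ℂ. So e^{g(z)} takes every value in {e^w : w ∈ ℂ} = ℂ ∖ {0}. Adding -5 shifts the range to ℂ ∖ {-5}. f omits exactly -5.

Omitted value: -5.


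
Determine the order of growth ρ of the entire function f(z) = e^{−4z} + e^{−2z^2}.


Each summand is entire of order 1 and 2 respectively (as in the single-exponential case). The order of a sum is at most the max of the orders, so ρ ≤ 2. For the lower bound: on |z|=r choose arg z so that -2z^2 is real positive; then |e^{-2z^2}| = e^{2r^2} while |e^{-4z}| ≤ e^{4r^1} = o(e^{2r^2}). So |f| ≥ e^{2r^2}(1 − o(1)) and ρ ≥ 2. Hence ρ = max(1, 2) = 2.
Therefore ρ = 2.

Order ρ = 2.


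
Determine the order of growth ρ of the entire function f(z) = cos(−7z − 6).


cos(w) is a linear combination of e^{iw} and e^{−iw} (or e^w, e^{−w} in the hyperbolic case), so |cos(w)| ≤ e^{|w|}. With w = −7z − 6, |w| ≤ 7|z| + 6 = 7r + 6 on |z| = r, giving M(r) ≤ e^{7r + 6}, so ρ ≤ 1. On a suitable ray (z = it for sin/cos; z = t for sinh/cosh, t real → ∞), |cos(−7z − 6)| grows like e^{7|t|}/2, so ρ ≥ 1. Hence ρ = 1.
Therefore ρ = 1.

Order ρ = 1.


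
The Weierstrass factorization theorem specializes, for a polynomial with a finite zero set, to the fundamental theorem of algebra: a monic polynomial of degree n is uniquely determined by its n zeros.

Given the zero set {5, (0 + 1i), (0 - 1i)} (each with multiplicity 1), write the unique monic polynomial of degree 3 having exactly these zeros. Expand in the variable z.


The polynomial is p(z) = ∏_{α ∈ S} (z − α), where S = {5, (0 + 1i), (0 - 1i)}.
Expanding the product yields: p(z) = z^3 -5·z^2 + z -5.
Note conjugate pairs combine to real quadratics: (z − (0+1i))(z − (0−1i)) = z² + 1.
The resulting polynomial has degree 3 and real coefficients as required.

p(z) = z^3 -5·z^2 + z -5.


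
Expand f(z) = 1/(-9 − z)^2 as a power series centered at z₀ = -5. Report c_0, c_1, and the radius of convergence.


Let w = z − z₀, so z = z₀ + w.
Then -9 − z = -9 − (z₀ + w) = (-9 − z₀) − w = -4 − w.
f(z) = 1/(-4 − w)^2 = (1/(-4)^2) · (1 − w/(-4))^{−2}.
By the binomial series (1−u)^{−2} = Σ_{n≥0} C(n+1, 1) u^n for |u|<1, with u = w/(-4):
  c_n = C(n+1, 1) / (-4)^(n+2).
  c_0 = 1/(-4)^2 = 1/16.
  c_1 = 2/(-4)^3 = -1/32.
The series is valid for |w/d| < 1, i.e. |z − z₀| < |d|.
Radius of convergence: R = |-9 − z₀| = |-4| = 4 (distance from z₀ to the singularity z = -9).

c_0 = 1/16, c_1 = -1/32; R = 4.


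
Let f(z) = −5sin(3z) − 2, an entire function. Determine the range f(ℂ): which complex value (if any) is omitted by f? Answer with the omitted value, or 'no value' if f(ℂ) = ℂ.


Little Picard bounds the complement of f(ℂ) to at most one point.
sin is entire and surjective onto ℂ: for every w ∈ ℂ, sin(ζ) = w has a solution ζ ∈ ℂ (e.g., via the complex inverse arcsin). With ζ = 3z this gives z = ζ/(3). Then -5·sin(3z) takes every value in -5·ℂ = ℂ, and adding -2 is a bijection of ℂ. So f is surjective and omits no value. (Note: only on the real line is sin bounded by [−1, 1].)

Omitted value: no value.


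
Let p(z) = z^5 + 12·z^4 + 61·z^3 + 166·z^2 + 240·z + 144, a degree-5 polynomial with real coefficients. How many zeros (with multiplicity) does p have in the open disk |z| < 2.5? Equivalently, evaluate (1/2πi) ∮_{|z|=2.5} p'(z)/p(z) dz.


The zeros of p are: (-2 + 2i), (-2 - 2i), -2, -3, -3.
Their magnitudes are: 2.828, 2.828, 2, 3, 3.
Zeros with |z| < R = 2.5: -2.
Count = 1.
By the argument principle, (1/2πi) ∮_{|z|=R} p'(z)/p(z) dz equals exactly this count.

Number of zeros inside |z| < 2.5: 1.


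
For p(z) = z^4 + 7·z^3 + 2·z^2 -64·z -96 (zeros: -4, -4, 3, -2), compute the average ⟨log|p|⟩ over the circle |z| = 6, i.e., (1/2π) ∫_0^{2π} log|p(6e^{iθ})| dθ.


Zeros: -4, -4, -2, 3; r = 6.
Inside |z| < r: -4, -4, -2, 3. Outside (|z| ≥ r): ∅.
p(0) = -96, so log|p(0)| = log(96) = 4.5643.
Apply Jensen: I(r) = log|p(0)| + Σ_k log(r/|z_k|), summed over zeros inside |z| < r.
  log(r/|z_k|) for z_k = -4: log(6/4) = 0.4055
  log(r/|z_k|) for z_k = -4: log(6/4) = 0.4055
  log(r/|z_k|) for z_k = 3: log(6/3) = 0.6931
  log(r/|z_k|) for z_k = -2: log(6/2) = 1.0986
Sum over inside zeros: 2.6027.
I(r) = log|p(0)| + (inside sum) = 4.5643 + 2.6027 = 7.1670.
Closed form (all zeros inside, monic): I(r) = n·log(r) = 4·log(6) = 7.1670. ✓

I(r) ≈ 7.1670.


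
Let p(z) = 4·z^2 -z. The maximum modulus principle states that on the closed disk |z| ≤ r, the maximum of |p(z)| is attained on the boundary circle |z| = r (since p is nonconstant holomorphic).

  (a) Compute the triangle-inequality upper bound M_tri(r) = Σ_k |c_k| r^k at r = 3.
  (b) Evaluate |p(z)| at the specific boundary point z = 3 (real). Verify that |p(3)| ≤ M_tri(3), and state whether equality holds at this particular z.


Coefficients: c_0 = 0, c_1 = -1, c_2 = 4. Radius r = 3.
Part (a). Triangle bound: M_tri(r) = Σ_k |c_k| r^k
  = |0|·3^0 + |-1|·3^1 + |4|·3^2
  = 0 + 3 + 36 = 39.
This bounds M(r) := max_{|z|=r} |p(z)| from above; equality holds iff all terms c_k z^k can be made to align in phase at a single z on |z|=r.
Part (b). At z = 3 (real, on the circle |z| = r):
  p(3) = (0)·3^0 + (-1)·3^1 + (4)·3^2 = 33.
  |p(3)| = 33.
Check: |p(3)| = 33 ≤ 39 = M_tri(3). ✓ Equality does not hold at z = 3 (the coefficients have mixed signs, so the terms do not all align in phase there).

M_tri(3) = 39; |p(3)| = 33; equality at z=3: no.


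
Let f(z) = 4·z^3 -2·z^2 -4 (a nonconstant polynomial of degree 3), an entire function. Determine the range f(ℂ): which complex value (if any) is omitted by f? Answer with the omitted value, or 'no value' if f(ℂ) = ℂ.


Little Picard bounds the complement of f(ℂ) to at most one point.
For every w ∈ ℂ, the equation p(z) − w = 0 is a nonconstant polynomial in z and hence has at least one root by the fundamental theorem of algebra. So p is surjective onto ℂ, omitting no value.

Omitted value: no value.


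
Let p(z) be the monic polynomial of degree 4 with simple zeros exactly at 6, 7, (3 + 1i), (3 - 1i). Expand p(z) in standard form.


The polynomial is p(z) = ∏_{α ∈ S} (z − α), where S = {6, 7, (3 + 1i), (3 - 1i)}.
Expanding the product yields: p(z) = z^4 -19·z^3 + 130·z^2 -382·z + 420.
Note conjugate pairs combine to real quadratics: (z − (3+1i))(z − (3−1i)) = z² − 6z + 10.
The resulting polynomial has degree 4 and real coefficients as required.

p(z) = z^4 -19·z^3 + 130·z^2 -382·z + 420.


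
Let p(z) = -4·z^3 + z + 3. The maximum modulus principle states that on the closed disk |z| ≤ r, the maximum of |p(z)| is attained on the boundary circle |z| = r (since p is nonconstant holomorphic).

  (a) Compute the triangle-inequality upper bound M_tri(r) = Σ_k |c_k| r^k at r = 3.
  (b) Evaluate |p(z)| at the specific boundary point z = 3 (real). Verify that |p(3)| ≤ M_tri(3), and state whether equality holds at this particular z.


Coefficients: c_0 = 3, c_1 = 1, c_2 = 0, c_3 = -4. Radius r = 3.
Part (a). Triangle bound: M_tri(r) = Σ_k |c_k| r^k
  = |3|·3^0 + |1|·3^1 + |0|·3^2 + |-4|·3^3
  = 3 + 3 + 0 + 108 = 114.
This bounds M(r) := max_{|z|=r} |p(z)| from above; equality holds iff all terms c_k z^k can be made to align in phase at a single z on |z|=r.
Part (b). At z = 3 (real, on the circle |z| = r):
  p(3) = (3)·3^0 + (1)·3^1 + (0)·3^2 + (-4)·3^3 = -102.
  |p(3)| = 102.
Check: |p(3)| = 102 ≤ 114 = M_tri(3). ✓ Equality does not hold at z = 3 (the coefficients have mixed signs, so the terms do not all align in phase there).

M_tri(3) = 114; |p(3)| = 102; equality at z=3: no.


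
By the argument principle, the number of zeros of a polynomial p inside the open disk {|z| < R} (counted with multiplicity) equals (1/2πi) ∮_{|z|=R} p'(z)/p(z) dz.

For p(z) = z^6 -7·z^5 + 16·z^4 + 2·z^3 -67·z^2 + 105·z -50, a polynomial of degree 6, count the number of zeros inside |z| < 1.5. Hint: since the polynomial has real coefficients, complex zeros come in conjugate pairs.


The zeros of p are: -2, 1, (2 + 1i), (2 - 1i), (2 + 1i), (2 - 1i).
Their magnitudes are: 2, 1, 2.236, 2.236, 2.236, 2.236.
Zeros with |z| < R = 1.5: 1.
Count = 1.
By the argument principle, (1/2πi) ∮_{|z|=R} p'(z)/p(z) dz equals exactly this count.

Number of zeros inside |z| < 1.5: 1.


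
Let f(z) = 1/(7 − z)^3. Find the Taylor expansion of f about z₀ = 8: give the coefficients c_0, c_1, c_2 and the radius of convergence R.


Let w = z − z₀, so z = z₀ + w.
Then 7 − z = 7 − (z₀ + w) = (7 − z₀) − w = -1 − w.
f(z) = 1/(-1 − w)^3 = (1/(-1)^3) · (1 − w/(-1))^{−3}.
By the binomial series (1−u)^{−3} = Σ_{n≥0} C(n+2, 2) u^n for |u|<1, with u = w/(-1):
  c_n = C(n+2, 2) / (-1)^(n+3).
  c_0 = 1/(-1)^3 = -1.
  c_1 = 3/(-1)^4 = 3.
  c_2 = 6/(-1)^5 = -6.
The series is valid for |w/d| < 1, i.e. |z − z₀| < |d|.
Radius of convergence: R = |7 − z₀| = |-1| = 1 (distance from z₀ to the singularity z = 7).

c_0 = -1, c_1 = 3, c_2 = -6; R = 1.


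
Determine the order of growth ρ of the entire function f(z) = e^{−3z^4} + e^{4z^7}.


Each summand is entire of order 4 and 7 respectively (as in the single-exponential case). The order of a sum is at most the max of the orders, so ρ ≤ 7. For the lower bound: on |z|=r choose arg z so that 4z^7 is real positive; then |e^{4z^7}| = e^{4r^7} while |e^{-3z^4}| ≤ e^{3r^4} = o(e^{4r^7}). So |f| ≥ e^{4r^7}(1 − o(1)) and ρ ≥ 7. Hence ρ = max(4, 7) = 7.
Therefore ρ = 7.

Order ρ = 7.


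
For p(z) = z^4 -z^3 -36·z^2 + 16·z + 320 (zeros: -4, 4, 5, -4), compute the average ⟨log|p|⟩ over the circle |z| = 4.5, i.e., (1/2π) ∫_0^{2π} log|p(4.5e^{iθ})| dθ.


Zeros: -4, -4, 4, 5; r = 4.5.
Inside |z| < r: -4, -4, 4. Outside (|z| ≥ r): 5.
p(0) = 320, so log|p(0)| = log(320) = 5.7683.
Apply Jensen: I(r) = log|p(0)| + Σ_k log(r/|z_k|), summed over zeros inside |z| < r.
  log(r/|z_k|) for z_k = -4: log(4.5/4) = 0.1178
  log(r/|z_k|) for z_k = 4: log(4.5/4) = 0.1178
  log(r/|z_k|) for z_k = -4: log(4.5/4) = 0.1178
  Outside zeros (5) contribute nothing to the Jensen sum.
Sum over inside zeros: 0.3533.
I(r) = log|p(0)| + (inside sum) = 5.7683 + 0.3533 = 6.1217.
Note: since some zeros are outside |z| ≤ r, the simplified n·log(r) form does NOT apply — only the inside zeros contribute.

I(r) ≈ 6.1217.


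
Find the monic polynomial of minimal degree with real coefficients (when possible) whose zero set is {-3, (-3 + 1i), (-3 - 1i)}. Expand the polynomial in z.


The polynomial is p(z) = ∏_{α ∈ S} (z − α), where S = {-3, (-3 + 1i), (-3 - 1i)}.
Expanding the product yields: p(z) = z^3 + 9·z^2 + 28·z + 30.
Note conjugate pairs combine to real quadratics: (z − (-3+1i))(z − (-3−1i)) = z² + 6z + 10.
The resulting polynomial has degree 3 and real coefficients as required.

p(z) = z^3 + 9·z^2 + 28·z + 30.


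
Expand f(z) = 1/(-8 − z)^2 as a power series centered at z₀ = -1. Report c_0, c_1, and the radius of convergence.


Let w = z − z₀, so z = z₀ + w.
Then -8 − z = -8 − (z₀ + w) = (-8 − z₀) − w = -7 − w.
f(z) = 1/(-7 − w)^2 = (1/(-7)^2) · (1 − w/(-7))^{−2}.
By the binomial series (1−u)^{−2} = Σ_{n≥0} C(n+1, 1) u^n for |u|<1, with u = w/(-7):
  c_n = C(n+1, 1) / (-7)^(n+2).
  c_0 = 1/(-7)^2 = 1/49.
  c_1 = 2/(-7)^3 = -2/343.
The series is valid for |w/d| < 1, i.e. |z − z₀| < |d|.
Radius of convergence: R = |-8 − z₀| = |-7| = 7 (distance from z₀ to the singularity z = -8).

c_0 = 1/49, c_1 = -2/343; R = 7.


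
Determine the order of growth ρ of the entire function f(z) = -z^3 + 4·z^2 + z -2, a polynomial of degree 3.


|f(z)| ≤ Σ|c_k|·r^k = O(r^3) as r → ∞. Polynomial growth is O(e^{r^ε}) for every ε > 0 (since r^3/e^{r^ε} → 0), so ρ ≤ ε for all ε > 0, i.e. ρ = 0. Every nonconstant polynomial has order 0.
Therefore ρ = 0.

Order ρ = 0.


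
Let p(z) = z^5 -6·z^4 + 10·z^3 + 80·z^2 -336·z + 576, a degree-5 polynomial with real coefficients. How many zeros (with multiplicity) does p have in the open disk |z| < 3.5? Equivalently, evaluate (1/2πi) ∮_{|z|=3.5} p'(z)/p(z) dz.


The zeros of p are: -4, (2 + 2i), (2 - 2i), (3 + 3i), (3 - 3i).
Their magnitudes are: 4, 2.828, 2.828, 4.243, 4.243.
Zeros with |z| < R = 3.5: (2 + 2i), (2 - 2i).
Count = 2.
By the argument principle, (1/2πi) ∮_{|z|=R} p'(z)/p(z) dz equals exactly this count.

Number of zeros inside |z| < 3.5: 2.


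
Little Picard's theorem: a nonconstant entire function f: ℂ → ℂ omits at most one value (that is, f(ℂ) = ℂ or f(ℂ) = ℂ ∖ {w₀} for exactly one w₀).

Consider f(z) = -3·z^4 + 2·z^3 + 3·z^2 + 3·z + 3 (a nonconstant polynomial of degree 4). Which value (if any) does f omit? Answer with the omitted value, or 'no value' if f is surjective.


Little Picard bounds the complement of f(ℂ) to at most one point.
For every w ∈ ℂ, the equation p(z) − w = 0 is a nonconstant polynomial in z and hence has at least one root by the fundamental theorem of algebra. So p is surjective onto ℂ, omitting no value.

Omitted value: no value.


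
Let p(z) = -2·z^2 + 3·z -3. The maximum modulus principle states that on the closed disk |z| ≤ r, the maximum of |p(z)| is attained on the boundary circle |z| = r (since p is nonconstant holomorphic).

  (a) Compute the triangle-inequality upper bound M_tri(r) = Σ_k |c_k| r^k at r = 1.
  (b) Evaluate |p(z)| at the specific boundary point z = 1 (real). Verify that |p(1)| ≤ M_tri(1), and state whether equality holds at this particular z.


Coefficients: c_0 = -3, c_1 = 3, c_2 = -2. Radius r = 1.
Part (a). Triangle bound: M_tri(r) = Σ_k |c_k| r^k
  = |-3|·1^0 + |3|·1^1 + |-2|·1^2
  = 3 + 3 + 2 = 8.
This bounds M(r) := max_{|z|=r} |p(z)| from above; equality holds iff all terms c_k z^k can be made to align in phase at a single z on |z|=r.
Part (b). At z = 1 (real, on the circle |z| = r):
  p(1) = (-3)·1^0 + (3)·1^1 + (-2)·1^2 = -2.
  |p(1)| = 2.
Check: |p(1)| = 2 ≤ 8 = M_tri(1). ✓ Equality does not hold at z = 1 (the coefficients have mixed signs, so the terms do not all align in phase there).

M_tri(1) = 8; |p(1)| = 2; equality at z=1: no.


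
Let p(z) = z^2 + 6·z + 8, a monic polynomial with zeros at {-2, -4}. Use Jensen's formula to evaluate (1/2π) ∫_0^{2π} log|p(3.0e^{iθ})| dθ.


Zeros: -4, -2; r = 3.0.
Inside |z| < r: -2. Outside (|z| ≥ r): -4.
p(0) = 8, so log|p(0)| = log(8) = 2.0794.
Apply Jensen: I(r) = log|p(0)| + Σ_k log(r/|z_k|), summed over zeros inside |z| < r.
  log(r/|z_k|) for z_k = -2: log(3.0/2) = 0.4055
  Outside zeros (-4) contribute nothing to the Jensen sum.
Sum over inside zeros: 0.4055.
I(r) = log|p(0)| + (inside sum) = 2.0794 + 0.4055 = 2.4849.
Note: since some zeros are outside |z| ≤ r, the simplified n·log(r) form does NOT apply — only the inside zeros contribute.

I(r) ≈ 2.4849.


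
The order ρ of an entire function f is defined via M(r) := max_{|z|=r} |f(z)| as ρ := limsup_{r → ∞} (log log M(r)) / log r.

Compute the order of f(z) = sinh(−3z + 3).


sinh(w) is a linear combination of e^{iw} and e^{−iw} (or e^w, e^{−w} in the hyperbolic case), so |sinh(w)| ≤ e^{|w|}. With w = −3z + 3, |w| ≤ 3|z| + 3 = 3r + 3 on |z| = r, giving M(r) ≤ e^{3r + 3}, so ρ ≤ 1. On a suitable ray (z = it for sin/cos; z = t for sinh/cosh, t real → ∞), |sinh(−3z + 3)| grows like e^{3|t|}/2, so ρ ≥ 1. Hence ρ = 1.
Therefore ρ = 1.

Order ρ = 1.


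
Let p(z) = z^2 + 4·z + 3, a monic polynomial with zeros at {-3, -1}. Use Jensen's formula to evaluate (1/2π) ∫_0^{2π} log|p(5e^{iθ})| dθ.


Zeros: -3, -1; r = 5.
Inside |z| < r: -3, -1. Outside (|z| ≥ r): ∅.
p(0) = 3, so log|p(0)| = log(3) = 1.0986.
Apply Jensen: I(r) = log|p(0)| + Σ_k log(r/|z_k|), summed over zeros inside |z| < r.
  log(r/|z_k|) for z_k = -3: log(5/3) = 0.5108
  log(r/|z_k|) for z_k = -1: log(5/1) = 1.6094
Sum over inside zeros: 2.1203.
I(r) = log|p(0)| + (inside sum) = 1.0986 + 2.1203 = 3.2189.
Closed form (all zeros inside, monic): I(r) = n·log(r) = 2·log(5) = 3.2189. ✓

I(r) ≈ 3.2189.


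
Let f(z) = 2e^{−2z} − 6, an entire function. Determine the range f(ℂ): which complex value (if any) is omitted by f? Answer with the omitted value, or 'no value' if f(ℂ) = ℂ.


Little Picard bounds the complement of f(ℂ) to at most one point.
e^{−2z} is never zero on ℂ, so 2·e^{−2z} takes every value in ℂ ∖ {0}. Adding -6 shifts the range to ℂ ∖ {-6}. Thus f omits exactly the value -6.

Omitted value: -6.


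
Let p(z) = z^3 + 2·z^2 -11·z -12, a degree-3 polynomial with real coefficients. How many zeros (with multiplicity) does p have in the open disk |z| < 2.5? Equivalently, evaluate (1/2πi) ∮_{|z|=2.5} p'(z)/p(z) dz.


The zeros of p are: 3, -4, -1.
Their magnitudes are: 3, 4, 1.
Zeros with |z| < R = 2.5: -1.
Count = 1.
By the argument principle, (1/2πi) ∮_{|z|=R} p'(z)/p(z) dz equals exactly this count.

Number of zeros inside |z| < 2.5: 1.


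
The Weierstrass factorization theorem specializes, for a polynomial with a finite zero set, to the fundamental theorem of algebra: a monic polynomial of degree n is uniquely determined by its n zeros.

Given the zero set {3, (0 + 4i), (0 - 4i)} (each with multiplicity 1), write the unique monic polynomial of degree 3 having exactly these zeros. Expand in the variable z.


The polynomial is p(z) = ∏_{α ∈ S} (z − α), where S = {3, (0 + 4i), (0 - 4i)}.
Expanding the product yields: p(z) = z^3 -3·z^2 + 16·z -48.
Note conjugate pairs combine to real quadratics: (z − (0+4i))(z − (0−4i)) = z² + 16.
The resulting polynomial has degree 3 and real coefficients as required.

p(z) = z^3 -3·z^2 + 16·z -48.


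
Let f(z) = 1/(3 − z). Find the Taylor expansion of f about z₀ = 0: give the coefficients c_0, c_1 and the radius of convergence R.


Let w = z − z₀, so z = z₀ + w.
Then 3 − z = 3 − (z₀ + w) = (3 − z₀) − w = 3 − w.
f(z) = 1/(3 − w) = (1/(3)) · 1/(1 − w/(3)) = Σ_{n≥0} w^n / (3)^(n+1).
So c_n = 1/(3)^(n+1):
  c_0 = 1/(3)^1 = 1/3.
  c_1 = 1/(3)^2 = 1/9.
The series is valid for |w/d| < 1, i.e. |z − z₀| < |d|.
Radius of convergence: R = |3 − z₀| = |3| = 3 (distance from z₀ to the singularity z = 3).

c_0 = 1/3, c_1 = 1/9; R = 3.


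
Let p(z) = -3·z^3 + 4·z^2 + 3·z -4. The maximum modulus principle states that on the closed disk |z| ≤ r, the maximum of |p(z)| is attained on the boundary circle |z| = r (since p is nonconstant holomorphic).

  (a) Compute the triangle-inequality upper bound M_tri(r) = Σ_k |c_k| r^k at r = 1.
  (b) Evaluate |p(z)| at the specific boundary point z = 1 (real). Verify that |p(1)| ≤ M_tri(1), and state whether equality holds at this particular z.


Coefficients: c_0 = -4, c_1 = 3, c_2 = 4, c_3 = -3. Radius r = 1.
Part (a). Triangle bound: M_tri(r) = Σ_k |c_k| r^k
  = |-4|·1^0 + |3|·1^1 + |4|·1^2 + |-3|·1^3
  = 4 + 3 + 4 + 3 = 14.
This bounds M(r) := max_{|z|=r} |p(z)| from above; equality holds iff all terms c_k z^k can be made to align in phase at a single z on |z|=r.
Part (b). At z = 1 (real, on the circle |z| = r):
  p(1) = (-4)·1^0 + (3)·1^1 + (4)·1^2 + (-3)·1^3 = 0.
  |p(1)| = 0.
Check: |p(1)| = 0 ≤ 14 = M_tri(1). ✓ Equality does not hold at z = 1 (the coefficients have mixed signs, so the terms do not all align in phase there).

M_tri(1) = 14; |p(1)| = 0; equality at z=1: no.


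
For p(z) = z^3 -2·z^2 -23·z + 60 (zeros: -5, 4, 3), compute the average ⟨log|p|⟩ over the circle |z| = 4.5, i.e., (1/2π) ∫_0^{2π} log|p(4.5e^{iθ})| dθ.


Zeros: -5, 3, 4; r = 4.5.
Inside |z| < r: 3, 4. Outside (|z| ≥ r): -5.
p(0) = 60, so log|p(0)| = log(60) = 4.0943.
Apply Jensen: I(r) = log|p(0)| + Σ_k log(r/|z_k|), summed over zeros inside |z| < r.
  log(r/|z_k|) for z_k = 4: log(4.5/4) = 0.1178
  log(r/|z_k|) for z_k = 3: log(4.5/3) = 0.4055
  Outside zeros (-5) contribute nothing to the Jensen sum.
Sum over inside zeros: 0.5232.
I(r) = log|p(0)| + (inside sum) = 4.0943 + 0.5232 = 4.6176.
Note: since some zeros are outside |z| ≤ r, the simplified n·log(r) form does NOT apply — only the inside zeros contribute.

I(r) ≈ 4.6176.


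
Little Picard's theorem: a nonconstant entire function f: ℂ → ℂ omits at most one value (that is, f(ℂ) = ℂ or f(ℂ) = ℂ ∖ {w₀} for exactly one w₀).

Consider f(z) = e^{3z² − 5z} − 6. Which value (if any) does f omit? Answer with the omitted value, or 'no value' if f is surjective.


Little Picard bounds the complement of f(ℂ) to at most one point.
The exponent g(z) = 3z² − 5z is a nonconstant polynomial, hence surjective onto ℂ. So e^{g(z)} takes every value in {e^w : w ∈ ℂ} = ℂ ∖ {0}. Adding -6 shifts the range to ℂ ∖ {-6}. f omits exactly -6.

Omitted value: -6.


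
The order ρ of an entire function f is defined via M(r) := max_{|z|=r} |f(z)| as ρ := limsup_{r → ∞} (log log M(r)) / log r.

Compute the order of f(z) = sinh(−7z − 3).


sinh(w) is a linear combination of e^{iw} and e^{−iw} (or e^w, e^{−w} in the hyperbolic case), so |sinh(w)| ≤ e^{|w|}. With w = −7z − 3, |w| ≤ 7|z| + 3 = 7r + 3 on |z| = r, giving M(r) ≤ e^{7r + 3}, so ρ ≤ 1. On a suitable ray (z = it for sin/cos; z = t for sinh/cosh, t real → ∞), |sinh(−7z − 3)| grows like e^{7|t|}/2, so ρ ≥ 1. Hence ρ = 1.
Therefore ρ = 1.

Order ρ = 1.


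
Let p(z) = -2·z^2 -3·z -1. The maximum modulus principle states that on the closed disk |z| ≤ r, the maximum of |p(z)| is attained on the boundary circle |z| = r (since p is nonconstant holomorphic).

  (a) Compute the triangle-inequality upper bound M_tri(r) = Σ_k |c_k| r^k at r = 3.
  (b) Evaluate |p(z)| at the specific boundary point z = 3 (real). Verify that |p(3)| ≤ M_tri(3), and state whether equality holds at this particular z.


Coefficients: c_0 = -1, c_1 = -3, c_2 = -2. Radius r = 3.
Part (a). Triangle bound: M_tri(r) = Σ_k |c_k| r^k
  = |-1|·3^0 + |-3|·3^1 + |-2|·3^2
  = 1 + 9 + 18 = 28.
This bounds M(r) := max_{|z|=r} |p(z)| from above; equality holds iff all terms c_k z^k can be made to align in phase at a single z on |z|=r.
Part (b). At z = 3 (real, on the circle |z| = r):
  p(3) = (-1)·3^0 + (-3)·3^1 + (-2)·3^2 = -28.
  |p(3)| = 28.
Since all nonzero coefficients share the same sign, |p(3)| = 28 = M_tri(3); the triangle bound is attained at z = 3, so in fact M(r) = 28.

M_tri(3) = 28; |p(3)| = 28; equality at z=3: yes.


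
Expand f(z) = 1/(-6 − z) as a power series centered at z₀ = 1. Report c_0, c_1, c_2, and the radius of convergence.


Let w = z − z₀, so z = z₀ + w.
Then -6 − z = -6 − (z₀ + w) = (-6 − z₀) − w = -7 − w.
f(z) = 1/(-7 − w) = (1/(-7)) · 1/(1 − w/(-7)) = Σ_{n≥0} w^n / (-7)^(n+1).
So c_n = 1/(-7)^(n+1):
  c_0 = 1/(-7)^1 = -1/7.
  c_1 = 1/(-7)^2 = 1/49.
  c_2 = 1/(-7)^3 = -1/343.
The series is valid for |w/d| < 1, i.e. |z − z₀| < |d|.
Radius of convergence: R = |-6 − z₀| = |-7| = 7 (distance from z₀ to the singularity z = -6).

c_0 = -1/7, c_1 = 1/49, c_2 = -1/343; R = 7.


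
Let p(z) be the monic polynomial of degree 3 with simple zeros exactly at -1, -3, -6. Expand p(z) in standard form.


The polynomial is p(z) = ∏_{α ∈ S} (z − α), where S = {-1, -3, -6}.
Expanding the product yields: p(z) = z^3 + 10·z^2 + 27·z + 18.
The resulting polynomial has degree 3 and real coefficients as required.

p(z) = z^3 + 10·z^2 + 27·z + 18.


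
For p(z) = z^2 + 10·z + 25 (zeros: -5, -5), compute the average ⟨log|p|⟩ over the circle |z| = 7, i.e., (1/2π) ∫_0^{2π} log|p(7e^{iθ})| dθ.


Zeros: -5, -5; r = 7.
Inside |z| < r: -5, -5. Outside (|z| ≥ r): ∅.
p(0) = 25, so log|p(0)| = log(25) = 3.2189.
Apply Jensen: I(r) = log|p(0)| + Σ_k log(r/|z_k|), summed over zeros inside |z| < r.
  log(r/|z_k|) for z_k = -5: log(7/5) = 0.3365
  log(r/|z_k|) for z_k = -5: log(7/5) = 0.3365
Sum over inside zeros: 0.6729.
I(r) = log|p(0)| + (inside sum) = 3.2189 + 0.6729 = 3.8918.
Closed form (all zeros inside, monic): I(r) = n·log(r) = 2·log(7) = 3.8918. ✓

I(r) ≈ 3.8918.


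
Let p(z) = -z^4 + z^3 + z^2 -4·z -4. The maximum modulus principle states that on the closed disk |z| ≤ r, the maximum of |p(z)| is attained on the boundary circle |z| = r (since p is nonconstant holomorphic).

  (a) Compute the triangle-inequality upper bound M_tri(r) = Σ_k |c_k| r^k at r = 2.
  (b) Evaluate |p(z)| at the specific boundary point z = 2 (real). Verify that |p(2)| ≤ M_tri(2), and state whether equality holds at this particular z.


Coefficients: c_0 = -4, c_1 = -4, c_2 = 1, c_3 = 1, c_4 = -1. Radius r = 2.
Part (a). Triangle bound: M_tri(r) = Σ_k |c_k| r^k
  = |-4|·2^0 + |-4|·2^1 + |1|·2^2 + |1|·2^3 + |-1|·2^4
  = 4 + 8 + 4 + 8 + 16 = 40.
This bounds M(r) := max_{|z|=r} |p(z)| from above; equality holds iff all terms c_k z^k can be made to align in phase at a single z on |z|=r.
Part (b). At z = 2 (real, on the circle |z| = r):
  p(2) = (-4)·2^0 + (-4)·2^1 + (1)·2^2 + (1)·2^3 + (-1)·2^4 = -16.
  |p(2)| = 16.
Check: |p(2)| = 16 ≤ 40 = M_tri(2). ✓ Equality does not hold at z = 2 (the coefficients have mixed signs, so the terms do not all align in phase there).

M_tri(2) = 40; |p(2)| = 16; equality at z=2: no.


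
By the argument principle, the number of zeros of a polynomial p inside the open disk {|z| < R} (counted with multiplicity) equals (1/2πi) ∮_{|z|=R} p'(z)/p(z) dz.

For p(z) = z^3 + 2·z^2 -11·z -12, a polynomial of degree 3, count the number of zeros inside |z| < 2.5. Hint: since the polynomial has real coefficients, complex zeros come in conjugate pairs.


The zeros of p are: -4, -1, 3.
Their magnitudes are: 4, 1, 3.
Zeros with |z| < R = 2.5: -1.
Count = 1.
By the argument principle, (1/2πi) ∮_{|z|=R} p'(z)/p(z) dz equals exactly this count.

Number of zeros inside |z| < 2.5: 1.


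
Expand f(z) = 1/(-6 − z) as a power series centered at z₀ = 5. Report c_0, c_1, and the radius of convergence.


Let w = z − z₀, so z = z₀ + w.
Then -6 − z = -6 − (z₀ + w) = (-6 − z₀) − w = -11 − w.
f(z) = 1/(-11 − w) = (1/(-11)) · 1/(1 − w/(-11)) = Σ_{n≥0} w^n / (-11)^(n+1).
So c_n = 1/(-11)^(n+1):
  c_0 = 1/(-11)^1 = -1/11.
  c_1 = 1/(-11)^2 = 1/121.
The series is valid for |w/d| < 1, i.e. |z − z₀| < |d|.
Radius of convergence: R = |-6 − z₀| = |-11| = 11 (distance from z₀ to the singularity z = -6).

c_0 = -1/11, c_1 = 1/121; R = 11.
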